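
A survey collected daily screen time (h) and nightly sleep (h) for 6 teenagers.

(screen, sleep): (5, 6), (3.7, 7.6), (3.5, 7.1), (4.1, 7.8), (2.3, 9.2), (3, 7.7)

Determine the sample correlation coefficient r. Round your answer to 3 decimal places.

-0.879

n = 6, Σx = 21.6, Σy = 45.4, Σx² = 82.04, Σy² = 348.94, Σxy = 159.21
nΣxy − ΣxΣy = 955.26 − 980.64 = -25.38
nΣx² − (Σx)² = 492.24 − 466.56 = 25.68; nΣy² − (Σy)² = 2093.64 − 2061.16 = 32.48
r = -25.38 / √(25.68 × 32.48) = -25.38 / 28.8806 ≈ -0.879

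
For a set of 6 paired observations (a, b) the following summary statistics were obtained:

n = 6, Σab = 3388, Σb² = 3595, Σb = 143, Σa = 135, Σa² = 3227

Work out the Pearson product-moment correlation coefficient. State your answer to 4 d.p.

r = (nΣab − ΣaΣb) / √[(nΣa² − (Σa)²)(nΣb² − (Σb)²)]
Numerator: 6×3388 − 135×143 = 1023
Denominator: √[(19362 − 18225)(21570 − 20449)] = √[1137 × 1121] = 1128.9717
r = 1023 / 1128.9717 ≈ 0.9061

0.9061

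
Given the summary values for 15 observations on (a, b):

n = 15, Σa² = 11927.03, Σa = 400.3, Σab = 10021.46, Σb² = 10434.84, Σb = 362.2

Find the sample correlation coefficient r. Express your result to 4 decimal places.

r = (nΣab − ΣaΣb) / √[(nΣa² − (Σa)²)(nΣb² − (Σb)²)]
Numerator: 15×10021.46 − 400.3×362.2 = 5333.24
Denominator: √[(178905.45 − 160240.09)(156522.6 − 131188.84)] = √[18665.36 × 25333.76] = 21745.4306
r = 5333.24 / 21745.4306 ≈ 0.2453

0.2453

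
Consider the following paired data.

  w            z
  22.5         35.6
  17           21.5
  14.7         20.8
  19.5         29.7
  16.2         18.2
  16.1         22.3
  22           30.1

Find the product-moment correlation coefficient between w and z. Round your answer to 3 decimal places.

0.930

n = 7, Σw = 128, Σz = 178.2, Σw² = 2397.24, Σz² = 4778.88, Σwz = 3367.48
nΣwz − ΣwΣz = 23572.36 − 22809.6 = 762.76
nΣw² − (Σw)² = 16780.68 − 16384 = 396.68; nΣz² − (Σz)² = 33452.16 − 31755.24 = 1696.92
r = 762.76 / √(396.68 × 1696.92) = 762.76 / 820.4476 ≈ 0.930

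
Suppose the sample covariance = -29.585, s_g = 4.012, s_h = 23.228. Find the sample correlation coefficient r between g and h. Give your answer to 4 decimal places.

r = Cov(g,h) / (s_g · s_h) = -29.585 / (4.012 × 23.228)
  = -29.585 / 93.1907 ≈ -0.3175

-0.3175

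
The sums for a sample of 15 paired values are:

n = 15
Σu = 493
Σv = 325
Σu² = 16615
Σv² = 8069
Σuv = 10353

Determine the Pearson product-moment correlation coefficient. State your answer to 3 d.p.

-0.505

r = (nΣuv − ΣuΣv) / √[(nΣu² − (Σu)²)(nΣv² − (Σv)²)]
Numerator: 15×10353 − 493×325 = -4930
Denominator: √[(249225 − 243049)(121035 − 105625)] = √[6176 × 15410] = 9755.6220
r = -4930 / 9755.6220 ≈ -0.505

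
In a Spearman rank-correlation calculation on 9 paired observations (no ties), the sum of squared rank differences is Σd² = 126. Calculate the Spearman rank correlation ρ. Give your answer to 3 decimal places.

ρ = 1 − 6Σd² / [n(n²−1)] = 1 − 6×126 / (9×80)
  = 1 − 756/720 = 1 − 1.0500 ≈ -0.050

-0.050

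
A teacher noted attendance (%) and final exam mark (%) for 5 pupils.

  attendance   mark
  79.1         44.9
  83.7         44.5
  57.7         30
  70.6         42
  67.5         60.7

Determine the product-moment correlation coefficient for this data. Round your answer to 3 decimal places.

n = 5, Σx = 358.6, Σy = 222.1, Σx² = 26132.4, Σy² = 10344.75, Σxy = 16069.69
nΣxy − ΣxΣy = 80348.45 − 79645.06 = 703.39
nΣx² − (Σx)² = 130662 − 128593.96 = 2068.04; nΣy² − (Σy)² = 51723.75 − 49328.41 = 2395.34
r = 703.39 / √(2068.04 × 2395.34) = 703.39 / 2225.6817 ≈ 0.316

0.316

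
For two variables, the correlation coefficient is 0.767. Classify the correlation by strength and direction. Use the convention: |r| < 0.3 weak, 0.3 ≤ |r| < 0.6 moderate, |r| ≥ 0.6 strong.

r = 0.767 > 0 so the relationship is positive.
|r| = 0.767, which falls in the strong range.

strong positive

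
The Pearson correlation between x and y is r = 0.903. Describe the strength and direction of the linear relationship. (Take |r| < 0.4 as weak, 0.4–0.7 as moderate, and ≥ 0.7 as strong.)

r = 0.903 > 0 so the relationship is positive.
|r| = 0.903, which falls in the strong range.

strong positive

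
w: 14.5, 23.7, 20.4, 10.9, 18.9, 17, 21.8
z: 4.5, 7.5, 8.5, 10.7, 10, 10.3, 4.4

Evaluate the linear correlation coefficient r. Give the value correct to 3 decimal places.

n = 7, Σw = 127.2, Σz = 55.9, Σw² = 2428.36, Σz² = 488.69, Σwz = 993.05
nΣwz − ΣwΣz = 6951.35 − 7110.48 = -159.13
nΣw² − (Σw)² = 16998.52 − 16179.84 = 818.68; nΣz² − (Σz)² = 3420.83 − 3124.81 = 296.02
r = -159.13 / √(818.68 × 296.02) = -159.13 / 492.2862 ≈ -0.323

-0.323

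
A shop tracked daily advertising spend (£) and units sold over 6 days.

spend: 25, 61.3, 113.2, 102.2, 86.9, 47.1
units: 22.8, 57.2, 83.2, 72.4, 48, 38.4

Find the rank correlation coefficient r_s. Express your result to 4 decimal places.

0.9429

Rank spend: 1, 3, 6, 5, 4, 2
Rank units: 1, 4, 6, 5, 3, 2
d = rank(spend) − rank(units): 0, -1, 0, 0, 1, 0; Σd² = 2
ρ = 1 − 6Σd² / [n(n²−1)] = 1 − 6×2 / (6×35) = 1 − 12/210 ≈ 0.9429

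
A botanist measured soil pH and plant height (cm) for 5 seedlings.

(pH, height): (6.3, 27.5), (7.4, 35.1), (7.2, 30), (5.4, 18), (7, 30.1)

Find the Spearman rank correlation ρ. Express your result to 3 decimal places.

Rank pH: 2, 5, 4, 1, 3
Rank height: 2, 5, 3, 1, 4
d = rank(pH) − rank(height): 0, 0, 1, 0, -1; Σd² = 2
ρ = 1 − 6Σd² / [n(n²−1)] = 1 − 6×2 / (5×24) = 1 − 12/120 ≈ 0.900

0.900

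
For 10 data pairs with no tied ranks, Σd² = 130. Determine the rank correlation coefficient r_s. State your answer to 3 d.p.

0.212

ρ = 1 − 6Σd² / [n(n²−1)] = 1 − 6×130 / (10×99)
  = 1 − 780/990 = 1 − 0.7879 ≈ 0.212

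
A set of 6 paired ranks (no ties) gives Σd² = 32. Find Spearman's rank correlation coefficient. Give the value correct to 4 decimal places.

ρ = 1 − 6Σd² / [n(n²−1)] = 1 − 6×32 / (6×35)
  = 1 − 192/210 = 1 − 0.91429 ≈ 0.0857

0.0857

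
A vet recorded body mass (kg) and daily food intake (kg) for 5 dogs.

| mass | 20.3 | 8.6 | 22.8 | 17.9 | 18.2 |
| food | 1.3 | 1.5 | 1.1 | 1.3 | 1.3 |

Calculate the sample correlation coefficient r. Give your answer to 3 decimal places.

-0.933

n = 5, Σx = 87.8, Σy = 6.5, Σx² = 1657.54, Σy² = 8.53, Σxy = 111.3
nΣxy − ΣxΣy = 556.5 − 570.7 = -14.2
nΣx² − (Σx)² = 8287.7 − 7708.84 = 578.86; nΣy² − (Σy)² = 42.65 − 42.25 = 0.4
r = -14.2 / √(578.86 × 0.4) = -14.2 / 15.2166 ≈ -0.933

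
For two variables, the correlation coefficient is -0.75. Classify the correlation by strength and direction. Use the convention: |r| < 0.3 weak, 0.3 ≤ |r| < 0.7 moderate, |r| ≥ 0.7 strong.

strong negative

r = -0.75 < 0 so the relationship is negative.
|r| = 0.75, which falls in the strong range.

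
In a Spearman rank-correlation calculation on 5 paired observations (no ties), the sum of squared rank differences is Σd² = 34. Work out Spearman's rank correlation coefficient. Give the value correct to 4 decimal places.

-0.7000

ρ = 1 − 6Σd² / [n(n²−1)] = 1 − 6×34 / (5×24)
  = 1 − 204/120 = 1 − 1.70000 ≈ -0.7000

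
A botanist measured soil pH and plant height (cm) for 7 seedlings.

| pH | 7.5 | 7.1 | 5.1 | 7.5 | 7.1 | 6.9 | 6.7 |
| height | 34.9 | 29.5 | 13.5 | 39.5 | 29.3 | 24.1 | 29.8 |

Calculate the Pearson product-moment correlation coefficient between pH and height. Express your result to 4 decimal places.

0.9226

n = 7, Σx = 47.9, Σy = 200.6, Σx² = 331.83, Σy² = 6158.1, Σxy = 1410.28
nΣxy − ΣxΣy = 9871.96 − 9608.74 = 263.22
nΣx² − (Σx)² = 2322.81 − 2294.41 = 28.4; nΣy² − (Σy)² = 43106.7 − 40240.36 = 2866.34
r = 263.22 / √(28.4 × 2866.34) = 263.22 / 285.3140 ≈ 0.9226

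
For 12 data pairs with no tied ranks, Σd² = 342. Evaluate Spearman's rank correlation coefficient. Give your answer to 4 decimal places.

ρ = 1 − 6Σd² / [n(n²−1)] = 1 − 6×342 / (12×143)
  = 1 − 2052/1716 = 1 − 1.19580 ≈ -0.1958

-0.1958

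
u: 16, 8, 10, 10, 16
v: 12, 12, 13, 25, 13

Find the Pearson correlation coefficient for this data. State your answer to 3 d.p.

-0.286

n = 5, Σu = 60, Σv = 75, Σu² = 776, Σv² = 1251, Σuv = 876
nΣuv − ΣuΣv = 4380 − 4500 = -120
nΣu² − (Σu)² = 3880 − 3600 = 280; nΣv² − (Σv)² = 6255 − 5625 = 630
r = -120 / √(280 × 630) = -120 / 420.0000 ≈ -0.286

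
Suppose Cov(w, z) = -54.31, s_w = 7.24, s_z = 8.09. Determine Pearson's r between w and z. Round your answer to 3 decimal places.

r = Cov(w,z) / (s_w · s_z) = -54.31 / (7.24 × 8.09)
  = -54.31 / 58.5716 ≈ -0.927

-0.927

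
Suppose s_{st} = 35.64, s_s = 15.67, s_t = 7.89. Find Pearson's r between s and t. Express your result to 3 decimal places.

r = Cov(s,t) / (s_s · s_t) = 35.64 / (15.67 × 7.89)
  = 35.64 / 123.6363 ≈ 0.288

0.288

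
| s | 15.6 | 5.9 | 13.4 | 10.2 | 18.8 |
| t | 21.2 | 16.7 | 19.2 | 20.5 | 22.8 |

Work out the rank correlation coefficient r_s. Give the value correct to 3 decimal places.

Rank s: 4, 1, 3, 2, 5
Rank t: 4, 1, 2, 3, 5
d = rank(s) − rank(t): 0, 0, 1, -1, 0; Σd² = 2
ρ = 1 − 6Σd² / [n(n²−1)] = 1 − 6×2 / (5×24) = 1 − 12/120 ≈ 0.900

0.900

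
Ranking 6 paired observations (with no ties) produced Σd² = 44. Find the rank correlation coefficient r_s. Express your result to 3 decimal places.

ρ = 1 − 6Σd² / [n(n²−1)] = 1 − 6×44 / (6×35)
  = 1 − 264/210 = 1 − 1.2571 ≈ -0.257

-0.257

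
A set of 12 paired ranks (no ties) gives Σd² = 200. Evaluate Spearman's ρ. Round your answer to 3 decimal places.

ρ = 1 − 6Σd² / [n(n²−1)] = 1 − 6×200 / (12×143)
  = 1 − 1200/1716 = 1 − 0.6993 ≈ 0.301

0.301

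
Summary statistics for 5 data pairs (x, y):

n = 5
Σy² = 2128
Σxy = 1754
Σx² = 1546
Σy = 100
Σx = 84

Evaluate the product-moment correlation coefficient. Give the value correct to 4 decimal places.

0.5634

r = (nΣxy − ΣxΣy) / √[(nΣx² − (Σx)²)(nΣy² − (Σy)²)]
Numerator: 5×1754 − 84×100 = 370
Denominator: √[(7730 − 7056)(10640 − 10000)] = √[674 × 640] = 656.7800
r = 370 / 656.7800 ≈ 0.5634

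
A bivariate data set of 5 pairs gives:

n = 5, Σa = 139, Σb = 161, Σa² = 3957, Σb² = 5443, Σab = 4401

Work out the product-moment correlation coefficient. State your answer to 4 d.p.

-0.4827

r = (nΣab − ΣaΣb) / √[(nΣa² − (Σa)²)(nΣb² − (Σb)²)]
Numerator: 5×4401 − 139×161 = -374
Denominator: √[(19785 − 19321)(27215 − 25921)] = √[464 × 1294] = 774.8651
r = -374 / 774.8651 ≈ -0.4827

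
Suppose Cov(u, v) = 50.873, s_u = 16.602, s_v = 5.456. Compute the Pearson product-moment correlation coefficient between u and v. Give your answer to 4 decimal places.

0.5616

r = Cov(u,v) / (s_u · s_v) = 50.873 / (16.602 × 5.456)
  = 50.873 / 90.5805 ≈ 0.5616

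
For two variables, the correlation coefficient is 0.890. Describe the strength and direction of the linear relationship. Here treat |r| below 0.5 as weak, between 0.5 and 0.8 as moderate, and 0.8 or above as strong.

strong positive

r = 0.890 > 0 so the relationship is positive.
|r| = 0.890, which falls in the strong range.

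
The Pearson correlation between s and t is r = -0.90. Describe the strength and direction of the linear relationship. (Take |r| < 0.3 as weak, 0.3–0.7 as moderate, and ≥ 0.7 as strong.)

strong negative

r = -0.90 < 0 so the relationship is negative.
|r| = 0.90, which falls in the strong range.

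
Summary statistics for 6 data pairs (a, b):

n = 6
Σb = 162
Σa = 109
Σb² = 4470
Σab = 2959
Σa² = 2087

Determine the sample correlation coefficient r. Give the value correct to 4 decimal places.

0.1580

r = (nΣab − ΣaΣb) / √[(nΣa² − (Σa)²)(nΣb² − (Σb)²)]
Numerator: 6×2959 − 109×162 = 96
Denominator: √[(12522 − 11881)(26820 − 26244)] = √[641 × 576] = 607.6315
r = 96 / 607.6315 ≈ 0.1580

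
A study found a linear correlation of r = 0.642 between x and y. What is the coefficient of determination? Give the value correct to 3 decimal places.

r² = (0.642)² = 0.412

0.412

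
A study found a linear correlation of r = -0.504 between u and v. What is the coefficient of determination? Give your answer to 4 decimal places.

r² = (-0.504)² = 0.2540

0.2540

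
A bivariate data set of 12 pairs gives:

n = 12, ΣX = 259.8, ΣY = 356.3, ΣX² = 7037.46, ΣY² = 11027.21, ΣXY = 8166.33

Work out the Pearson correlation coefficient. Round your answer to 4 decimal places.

0.5686

r = (nΣXY − ΣXΣY) / √[(nΣX² − (ΣX)²)(nΣY² − (ΣY)²)]
Numerator: 12×8166.33 − 259.8×356.3 = 5429.22
Denominator: √[(84449.52 − 67496.04)(132326.52 − 126949.69)] = √[16953.48 × 5376.83] = 9547.5641
r = 5429.22 / 9547.5641 ≈ 0.5686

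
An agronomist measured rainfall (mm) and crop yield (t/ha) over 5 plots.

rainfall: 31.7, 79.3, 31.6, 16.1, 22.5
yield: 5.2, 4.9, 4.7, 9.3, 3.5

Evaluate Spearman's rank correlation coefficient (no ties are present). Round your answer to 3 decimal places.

-0.100

Rank rainfall: 4, 5, 3, 1, 2
Rank yield: 4, 3, 2, 5, 1
d = rank(rainfall) − rank(yield): 0, 2, 1, -4, 1; Σd² = 22
ρ = 1 − 6Σd² / [n(n²−1)] = 1 − 6×22 / (5×24) = 1 − 132/120 ≈ -0.100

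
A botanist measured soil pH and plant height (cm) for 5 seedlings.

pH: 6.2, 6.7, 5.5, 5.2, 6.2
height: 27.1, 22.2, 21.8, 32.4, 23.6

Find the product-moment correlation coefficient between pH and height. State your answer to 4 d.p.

n = 5, Σx = 29.8, Σy = 127.1, Σx² = 179.06, Σy² = 3309.21, Σxy = 751.46
nΣxy − ΣxΣy = 3757.3 − 3787.58 = -30.28
nΣx² − (Σx)² = 895.3 − 888.04 = 7.26; nΣy² − (Σy)² = 16546.05 − 16154.41 = 391.64
r = -30.28 / √(7.26 × 391.64) = -30.28 / 53.3227 ≈ -0.5679

-0.5679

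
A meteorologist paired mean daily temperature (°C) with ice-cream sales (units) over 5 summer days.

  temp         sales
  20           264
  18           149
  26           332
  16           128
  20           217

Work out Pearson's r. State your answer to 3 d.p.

0.944

n = 5, Σx = 100, Σy = 1090, Σx² = 2056, Σy² = 265594, Σxy = 22982
nΣxy − ΣxΣy = 114910 − 109000 = 5910
nΣx² − (Σx)² = 10280 − 10000 = 280; nΣy² − (Σy)² = 1327970 − 1188100 = 139870
r = 5910 / √(280 × 139870) = 5910 / 6258.0828 ≈ 0.944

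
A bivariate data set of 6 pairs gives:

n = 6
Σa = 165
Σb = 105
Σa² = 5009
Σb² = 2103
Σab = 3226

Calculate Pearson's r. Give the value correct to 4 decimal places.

r = (nΣab − ΣaΣb) / √[(nΣa² − (Σa)²)(nΣb² − (Σb)²)]
Numerator: 6×3226 − 165×105 = 2031
Denominator: √[(30054 − 27225)(12618 − 11025)] = √[2829 × 1593] = 2122.8747
r = 2031 / 2122.8747 ≈ 0.9567

0.9567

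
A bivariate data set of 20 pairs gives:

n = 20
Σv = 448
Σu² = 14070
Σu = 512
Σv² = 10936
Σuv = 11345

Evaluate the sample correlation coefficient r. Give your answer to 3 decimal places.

-0.133

r = (nΣuv − ΣuΣv) / √[(nΣu² − (Σu)²)(nΣv² − (Σv)²)]
Numerator: 20×11345 − 512×448 = -2476
Denominator: √[(281400 − 262144)(218720 − 200704)] = √[19256 × 18016] = 18625.6838
r = -2476 / 18625.6838 ≈ -0.133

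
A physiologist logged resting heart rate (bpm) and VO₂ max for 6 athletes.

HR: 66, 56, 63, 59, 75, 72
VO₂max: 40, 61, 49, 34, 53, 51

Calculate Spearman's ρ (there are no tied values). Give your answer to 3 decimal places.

Rank HR: 4, 1, 3, 2, 6, 5
Rank VO₂max: 2, 6, 3, 1, 5, 4
d = rank(HR) − rank(VO₂max): 2, -5, 0, 1, 1, 1; Σd² = 32
ρ = 1 − 6Σd² / [n(n²−1)] = 1 − 6×32 / (6×35) = 1 − 192/210 ≈ 0.086

0.086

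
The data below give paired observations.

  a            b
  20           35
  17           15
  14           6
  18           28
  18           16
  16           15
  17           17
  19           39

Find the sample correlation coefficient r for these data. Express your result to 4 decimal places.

0.8831

n = 8, Σa = 139, Σb = 171, Σa² = 2439, Σb² = 4561, Σab = 3101
nΣab − ΣaΣb = 24808 − 23769 = 1039
nΣa² − (Σa)² = 19512 − 19321 = 191; nΣb² − (Σb)² = 36488 − 29241 = 7247
r = 1039 / √(191 × 7247) = 1039 / 1176.5105 ≈ 0.8831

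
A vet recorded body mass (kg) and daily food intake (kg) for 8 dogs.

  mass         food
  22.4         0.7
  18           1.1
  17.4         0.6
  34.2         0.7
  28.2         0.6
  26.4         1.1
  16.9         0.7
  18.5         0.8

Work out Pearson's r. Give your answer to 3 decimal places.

n = 8, Σx = 182, Σy = 6.3, Σx² = 4418.22, Σy² = 5.25, Σxy = 142.45
nΣxy − ΣxΣy = 1139.6 − 1146.6 = -7
nΣx² − (Σx)² = 35345.76 − 33124 = 2221.76; nΣy² − (Σy)² = 42 − 39.69 = 2.31
r = -7 / √(2221.76 × 2.31) = -7 / 71.6398 ≈ -0.098

-0.098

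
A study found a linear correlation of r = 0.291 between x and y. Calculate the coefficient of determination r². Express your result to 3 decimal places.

r² = (0.291)² = 0.085

0.085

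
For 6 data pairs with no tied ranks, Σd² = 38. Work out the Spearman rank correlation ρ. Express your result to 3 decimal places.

-0.086

ρ = 1 − 6Σd² / [n(n²−1)] = 1 − 6×38 / (6×35)
  = 1 − 228/210 = 1 − 1.0857 ≈ -0.086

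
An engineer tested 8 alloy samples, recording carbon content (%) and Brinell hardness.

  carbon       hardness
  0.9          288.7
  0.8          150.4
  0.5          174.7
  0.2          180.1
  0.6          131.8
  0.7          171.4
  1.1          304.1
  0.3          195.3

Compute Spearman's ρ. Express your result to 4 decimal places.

0.2619

Rank carbon: 7, 6, 3, 1, 4, 5, 8, 2
Rank hardness: 7, 2, 4, 5, 1, 3, 8, 6
d = rank(carbon) − rank(hardness): 0, 4, -1, -4, 3, 2, 0, -4; Σd² = 62
ρ = 1 − 6Σd² / [n(n²−1)] = 1 − 6×62 / (8×63) = 1 − 372/504 ≈ 0.2619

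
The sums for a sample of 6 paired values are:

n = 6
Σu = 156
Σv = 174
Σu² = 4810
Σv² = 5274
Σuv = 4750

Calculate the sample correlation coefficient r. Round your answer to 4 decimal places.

r = (nΣuv − ΣuΣv) / √[(nΣu² − (Σu)²)(nΣv² − (Σv)²)]
Numerator: 6×4750 − 156×174 = 1356
Denominator: √[(28860 − 24336)(31644 − 30276)] = √[4524 × 1368] = 2487.7363
r = 1356 / 2487.7363 ≈ 0.5451

0.5451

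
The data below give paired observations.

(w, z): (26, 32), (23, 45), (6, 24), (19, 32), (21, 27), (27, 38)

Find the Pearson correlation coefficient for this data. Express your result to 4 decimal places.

n = 6, Σw = 122, Σz = 198, Σw² = 2772, Σz² = 6822, Σwz = 4212
nΣwz − ΣwΣz = 25272 − 24156 = 1116
nΣw² − (Σw)² = 16632 − 14884 = 1748; nΣz² − (Σz)² = 40932 − 39204 = 1728
r = 1116 / √(1748 × 1728) = 1116 / 1737.9712 ≈ 0.6421

0.6421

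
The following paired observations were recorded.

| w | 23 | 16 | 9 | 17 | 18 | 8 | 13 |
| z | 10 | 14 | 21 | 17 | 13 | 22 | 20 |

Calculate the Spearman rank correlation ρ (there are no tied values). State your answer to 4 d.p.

-0.9643

Rank w: 7, 4, 2, 5, 6, 1, 3
Rank z: 1, 3, 6, 4, 2, 7, 5
d = rank(w) − rank(z): 6, 1, -4, 1, 4, -6, -2; Σd² = 110
ρ = 1 − 6Σd² / [n(n²−1)] = 1 − 6×110 / (7×48) = 1 − 660/336 ≈ -0.9643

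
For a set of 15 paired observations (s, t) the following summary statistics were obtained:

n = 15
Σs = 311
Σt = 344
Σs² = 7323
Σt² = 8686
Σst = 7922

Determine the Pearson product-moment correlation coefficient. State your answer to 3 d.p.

0.946

r = (nΣst − ΣsΣt) / √[(nΣs² − (Σs)²)(nΣt² − (Σt)²)]
Numerator: 15×7922 − 311×344 = 11846
Denominator: √[(109845 − 96721)(130290 − 118336)] = √[13124 × 11954] = 12525.3461
r = 11846 / 12525.3461 ≈ 0.946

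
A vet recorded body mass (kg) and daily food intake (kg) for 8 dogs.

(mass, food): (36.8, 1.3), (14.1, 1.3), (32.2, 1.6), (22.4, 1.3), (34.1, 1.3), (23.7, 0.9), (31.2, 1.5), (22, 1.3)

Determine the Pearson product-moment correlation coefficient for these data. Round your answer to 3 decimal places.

n = 8, Σx = 216.5, Σy = 10.5, Σx² = 6273.59, Σy² = 14.07, Σxy = 287.87
nΣxy − ΣxΣy = 2302.96 − 2273.25 = 29.71
nΣx² − (Σx)² = 50188.72 − 46872.25 = 3316.47; nΣy² − (Σy)² = 112.56 − 110.25 = 2.31
r = 29.71 / √(3316.47 × 2.31) = 29.71 / 87.5274 ≈ 0.339

0.339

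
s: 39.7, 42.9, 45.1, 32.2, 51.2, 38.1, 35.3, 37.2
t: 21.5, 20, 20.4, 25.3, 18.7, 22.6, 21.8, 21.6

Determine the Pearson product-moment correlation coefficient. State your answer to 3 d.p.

n = 8, Σs = 321.7, Σt = 171.9, Σs² = 13190.33, Σt² = 3720.75, Σst = 6837.81
nΣst − ΣsΣt = 54702.48 − 55300.23 = -597.75
nΣs² − (Σs)² = 105522.64 − 103490.89 = 2031.75; nΣt² − (Σt)² = 29766 − 29549.61 = 216.39
r = -597.75 / √(2031.75 × 216.39) = -597.75 / 663.0614 ≈ -0.902

-0.902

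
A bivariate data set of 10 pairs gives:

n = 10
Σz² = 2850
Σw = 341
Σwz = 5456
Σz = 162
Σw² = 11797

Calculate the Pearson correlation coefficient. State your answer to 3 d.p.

-0.349

r = (nΣwz − ΣwΣz) / √[(nΣw² − (Σw)²)(nΣz² − (Σz)²)]
Numerator: 10×5456 − 341×162 = -682
Denominator: √[(117970 − 116281)(28500 − 26244)] = √[1689 × 2256] = 1952.0205
r = -682 / 1952.0205 ≈ -0.349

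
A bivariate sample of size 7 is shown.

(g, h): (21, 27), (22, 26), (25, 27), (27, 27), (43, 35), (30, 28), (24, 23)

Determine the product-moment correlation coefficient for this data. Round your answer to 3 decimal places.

n = 7, Σg = 192, Σh = 193, Σg² = 5604, Σh² = 5401, Σgh = 5440
nΣgh − ΣgΣh = 38080 − 37056 = 1024
nΣg² − (Σg)² = 39228 − 36864 = 2364; nΣh² − (Σh)² = 37807 − 37249 = 558
r = 1024 / √(2364 × 558) = 1024 / 1148.5260 ≈ 0.892

0.892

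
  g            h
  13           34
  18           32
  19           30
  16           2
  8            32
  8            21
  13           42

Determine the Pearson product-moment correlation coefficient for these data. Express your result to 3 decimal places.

-0.086

n = 7, Σg = 95, Σh = 193, Σg² = 1407, Σh² = 6313, Σgh = 2590
nΣgh − ΣgΣh = 18130 − 18335 = -205
nΣg² − (Σg)² = 9849 − 9025 = 824; nΣh² − (Σh)² = 44191 − 37249 = 6942
r = -205 / √(824 × 6942) = -205 / 2391.6956 ≈ -0.086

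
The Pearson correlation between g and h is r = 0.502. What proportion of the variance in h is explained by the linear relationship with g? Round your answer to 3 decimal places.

r² = (0.502)² = 0.252

0.252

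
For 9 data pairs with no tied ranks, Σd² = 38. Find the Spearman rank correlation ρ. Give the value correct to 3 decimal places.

ρ = 1 − 6Σd² / [n(n²−1)] = 1 − 6×38 / (9×80)
  = 1 − 228/720 = 1 − 0.3167 ≈ 0.683

0.683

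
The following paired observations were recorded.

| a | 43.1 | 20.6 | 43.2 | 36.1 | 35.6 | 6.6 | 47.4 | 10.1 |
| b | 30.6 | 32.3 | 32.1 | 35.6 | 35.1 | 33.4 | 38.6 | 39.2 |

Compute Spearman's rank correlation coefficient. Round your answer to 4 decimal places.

-0.1667

Rank a: 6, 3, 7, 5, 4, 1, 8, 2
Rank b: 1, 3, 2, 6, 5, 4, 7, 8
d = rank(a) − rank(b): 5, 0, 5, -1, -1, -3, 1, -6; Σd² = 98
ρ = 1 − 6Σd² / [n(n²−1)] = 1 − 6×98 / (8×63) = 1 − 588/504 ≈ -0.1667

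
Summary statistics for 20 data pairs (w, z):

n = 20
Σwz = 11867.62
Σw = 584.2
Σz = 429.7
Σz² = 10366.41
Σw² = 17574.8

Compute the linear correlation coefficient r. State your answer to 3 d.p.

r = (nΣwz − ΣwΣz) / √[(nΣw² − (Σw)²)(nΣz² − (Σz)²)]
Numerator: 20×11867.62 − 584.2×429.7 = -13678.34
Denominator: √[(351496 − 341289.64)(207328.2 − 184642.09)] = √[10206.36 × 22686.11] = 15216.5241
r = -13678.34 / 15216.5241 ≈ -0.899

-0.899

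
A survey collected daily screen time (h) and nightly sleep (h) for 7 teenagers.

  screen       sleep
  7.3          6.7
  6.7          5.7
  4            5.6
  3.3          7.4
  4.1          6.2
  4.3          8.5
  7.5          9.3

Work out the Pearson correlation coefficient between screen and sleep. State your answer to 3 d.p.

0.206

n = 7, Σx = 37.2, Σy = 49.4, Σx² = 216.62, Σy² = 360.68, Σxy = 265.64
nΣxy − ΣxΣy = 1859.48 − 1837.68 = 21.8
nΣx² − (Σx)² = 1516.34 − 1383.84 = 132.5; nΣy² − (Σy)² = 2524.76 − 2440.36 = 84.4
r = 21.8 / √(132.5 × 84.4) = 21.8 / 105.7497 ≈ 0.206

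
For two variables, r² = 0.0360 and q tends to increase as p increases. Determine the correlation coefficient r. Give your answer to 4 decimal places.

|r| = √0.0360 = 0.1897
The association is positive, so r = 0.1897.

0.1897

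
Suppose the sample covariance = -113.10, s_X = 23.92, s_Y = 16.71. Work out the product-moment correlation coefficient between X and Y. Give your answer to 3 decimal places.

r = Cov(X,Y) / (s_X · s_Y) = -113.10 / (23.92 × 16.71)
  = -113.10 / 399.7032 ≈ -0.283

-0.283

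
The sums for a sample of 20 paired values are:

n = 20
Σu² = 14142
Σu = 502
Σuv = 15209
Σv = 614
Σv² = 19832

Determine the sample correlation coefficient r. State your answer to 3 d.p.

r = (nΣuv − ΣuΣv) / √[(nΣu² − (Σu)²)(nΣv² − (Σv)²)]
Numerator: 20×15209 − 502×614 = -4048
Denominator: √[(282840 − 252004)(396640 − 376996)] = √[30836 × 19644] = 24611.8342
r = -4048 / 24611.8342 ≈ -0.164

-0.164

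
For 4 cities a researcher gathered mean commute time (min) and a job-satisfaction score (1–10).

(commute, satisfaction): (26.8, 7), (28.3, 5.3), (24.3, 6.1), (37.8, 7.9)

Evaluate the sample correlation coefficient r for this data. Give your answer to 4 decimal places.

n = 4, Σx = 117.2, Σy = 26.3, Σx² = 3538.46, Σy² = 176.71, Σxy = 784.44
nΣxy − ΣxΣy = 3137.76 − 3082.36 = 55.4
nΣx² − (Σx)² = 14153.84 − 13735.84 = 418; nΣy² − (Σy)² = 706.84 − 691.69 = 15.15
r = 55.4 / √(418 × 15.15) = 55.4 / 79.5783 ≈ 0.6962

0.6962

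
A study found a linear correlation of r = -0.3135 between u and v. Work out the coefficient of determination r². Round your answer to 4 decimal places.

r² = (-0.3135)² = 0.0983

0.0983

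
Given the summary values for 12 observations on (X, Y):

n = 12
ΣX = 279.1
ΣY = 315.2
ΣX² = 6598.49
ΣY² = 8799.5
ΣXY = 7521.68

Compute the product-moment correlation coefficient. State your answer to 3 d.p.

0.808

r = (nΣXY − ΣXΣY) / √[(nΣX² − (ΣX)²)(nΣY² − (ΣY)²)]
Numerator: 12×7521.68 − 279.1×315.2 = 2287.84
Denominator: √[(79181.88 − 77896.81)(105594 − 99351.04)] = √[1285.07 × 6242.96] = 2832.4266
r = 2287.84 / 2832.4266 ≈ 0.808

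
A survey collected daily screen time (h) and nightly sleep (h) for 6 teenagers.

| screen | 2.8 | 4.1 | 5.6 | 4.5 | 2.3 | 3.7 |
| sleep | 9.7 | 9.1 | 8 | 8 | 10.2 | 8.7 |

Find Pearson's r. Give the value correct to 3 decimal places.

n = 6, Σx = 23, Σy = 53.7, Σx² = 95.24, Σy² = 484.63, Σxy = 200.92
nΣxy − ΣxΣy = 1205.52 − 1235.1 = -29.58
nΣx² − (Σx)² = 571.44 − 529 = 42.44; nΣy² − (Σy)² = 2907.78 − 2883.69 = 24.09
r = -29.58 / √(42.44 × 24.09) = -29.58 / 31.9747 ≈ -0.925

-0.925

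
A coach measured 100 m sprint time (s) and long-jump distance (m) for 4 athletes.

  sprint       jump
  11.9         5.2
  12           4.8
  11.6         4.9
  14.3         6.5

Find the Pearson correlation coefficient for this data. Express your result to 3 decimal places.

0.968

n = 4, Σx = 49.8, Σy = 21.4, Σx² = 624.66, Σy² = 116.34, Σxy = 269.27
nΣxy − ΣxΣy = 1077.08 − 1065.72 = 11.36
nΣx² − (Σx)² = 2498.64 − 2480.04 = 18.6; nΣy² − (Σy)² = 465.36 − 457.96 = 7.4
r = 11.36 / √(18.6 × 7.4) = 11.36 / 11.7320 ≈ 0.968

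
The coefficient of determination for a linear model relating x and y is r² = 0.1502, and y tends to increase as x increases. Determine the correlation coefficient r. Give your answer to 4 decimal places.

|r| = √0.1502 = 0.3876
The association is positive, so r = 0.3876.

0.3876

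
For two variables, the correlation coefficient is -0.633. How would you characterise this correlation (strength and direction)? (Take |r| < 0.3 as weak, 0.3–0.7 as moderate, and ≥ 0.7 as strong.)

moderate negative

r = -0.633 < 0 so the relationship is negative.
|r| = 0.633, which falls in the moderate range.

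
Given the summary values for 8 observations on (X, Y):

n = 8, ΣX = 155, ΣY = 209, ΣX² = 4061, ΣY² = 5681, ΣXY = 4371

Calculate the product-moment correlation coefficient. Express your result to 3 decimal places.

r = (nΣXY − ΣXΣY) / √[(nΣX² − (ΣX)²)(nΣY² − (ΣY)²)]
Numerator: 8×4371 − 155×209 = 2573
Denominator: √[(32488 − 24025)(45448 − 43681)] = √[8463 × 1767] = 3867.0559
r = 2573 / 3867.0559 ≈ 0.665

0.665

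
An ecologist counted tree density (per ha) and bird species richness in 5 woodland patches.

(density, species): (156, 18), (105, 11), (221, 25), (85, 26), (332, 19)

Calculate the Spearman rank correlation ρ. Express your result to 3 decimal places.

Rank density: 3, 2, 4, 1, 5
Rank species: 2, 1, 4, 5, 3
d = rank(density) − rank(species): 1, 1, 0, -4, 2; Σd² = 22
ρ = 1 − 6Σd² / [n(n²−1)] = 1 − 6×22 / (5×24) = 1 − 132/120 ≈ -0.100

-0.100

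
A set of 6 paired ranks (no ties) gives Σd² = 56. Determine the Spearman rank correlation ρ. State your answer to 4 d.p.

ρ = 1 − 6Σd² / [n(n²−1)] = 1 − 6×56 / (6×35)
  = 1 − 336/210 = 1 − 1.60000 ≈ -0.6000

-0.6000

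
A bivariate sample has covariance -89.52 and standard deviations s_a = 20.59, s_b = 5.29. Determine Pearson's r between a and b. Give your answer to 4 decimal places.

r = Cov(a,b) / (s_a · s_b) = -89.52 / (20.59 × 5.29)
  = -89.52 / 108.9211 ≈ -0.8219

-0.8219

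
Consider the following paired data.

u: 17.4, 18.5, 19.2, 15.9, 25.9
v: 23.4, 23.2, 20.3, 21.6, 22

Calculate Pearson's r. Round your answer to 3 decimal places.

n = 5, Σu = 96.9, Σv = 110.5, Σu² = 1937.27, Σv² = 2448.45, Σuv = 2139.36
nΣuv − ΣuΣv = 10696.8 − 10707.45 = -10.65
nΣu² − (Σu)² = 9686.35 − 9389.61 = 296.74; nΣv² − (Σv)² = 12242.25 − 12210.25 = 32
r = -10.65 / √(296.74 × 32) = -10.65 / 97.4458 ≈ -0.109

-0.109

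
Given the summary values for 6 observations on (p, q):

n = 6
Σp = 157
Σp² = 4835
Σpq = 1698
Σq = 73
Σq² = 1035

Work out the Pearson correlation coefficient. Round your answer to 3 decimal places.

-0.649

r = (nΣpq − ΣpΣq) / √[(nΣp² − (Σp)²)(nΣq² − (Σq)²)]
Numerator: 6×1698 − 157×73 = -1273
Denominator: √[(29010 − 24649)(6210 − 5329)] = √[4361 × 881] = 1960.1125
r = -1273 / 1960.1125 ≈ -0.649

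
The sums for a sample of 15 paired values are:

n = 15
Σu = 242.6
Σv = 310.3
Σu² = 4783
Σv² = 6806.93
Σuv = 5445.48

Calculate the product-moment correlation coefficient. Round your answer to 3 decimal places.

r = (nΣuv − ΣuΣv) / √[(nΣu² − (Σu)²)(nΣv² − (Σv)²)]
Numerator: 15×5445.48 − 242.6×310.3 = 6403.42
Denominator: √[(71745 − 58854.76)(102103.95 − 96286.09)] = √[12890.24 × 5817.86] = 8659.8852
r = 6403.42 / 8659.8852 ≈ 0.739

0.739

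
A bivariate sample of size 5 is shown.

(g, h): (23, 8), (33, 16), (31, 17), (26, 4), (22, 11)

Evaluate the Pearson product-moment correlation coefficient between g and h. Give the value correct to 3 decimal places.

0.691

n = 5, Σg = 135, Σh = 56, Σg² = 3739, Σh² = 746, Σgh = 1585
nΣgh − ΣgΣh = 7925 − 7560 = 365
nΣg² − (Σg)² = 18695 − 18225 = 470; nΣh² − (Σh)² = 3730 − 3136 = 594
r = 365 / √(470 × 594) = 365 / 528.3749 ≈ 0.691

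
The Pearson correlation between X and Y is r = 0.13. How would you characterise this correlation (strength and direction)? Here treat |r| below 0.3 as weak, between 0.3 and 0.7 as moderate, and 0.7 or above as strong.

weak positive

r = 0.13 > 0 so the relationship is positive.
|r| = 0.13, which falls in the weak range.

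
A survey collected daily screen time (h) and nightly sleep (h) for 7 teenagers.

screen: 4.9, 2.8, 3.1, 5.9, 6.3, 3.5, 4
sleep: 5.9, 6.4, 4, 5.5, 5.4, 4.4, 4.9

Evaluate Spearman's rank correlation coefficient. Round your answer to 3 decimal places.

0.107

Rank screen: 5, 1, 2, 6, 7, 3, 4
Rank sleep: 6, 7, 1, 5, 4, 2, 3
d = rank(screen) − rank(sleep): -1, -6, 1, 1, 3, 1, 1; Σd² = 50
ρ = 1 − 6Σd² / [n(n²−1)] = 1 − 6×50 / (7×48) = 1 − 300/336 ≈ 0.107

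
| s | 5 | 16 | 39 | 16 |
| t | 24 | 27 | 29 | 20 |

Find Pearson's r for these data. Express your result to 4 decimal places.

0.6129

n = 4, Σs = 76, Σt = 100, Σs² = 2058, Σt² = 2546, Σst = 2003
nΣst − ΣsΣt = 8012 − 7600 = 412
nΣs² − (Σs)² = 8232 − 5776 = 2456; nΣt² − (Σt)² = 10184 − 10000 = 184
r = 412 / √(2456 × 184) = 412 / 672.2381 ≈ 0.6129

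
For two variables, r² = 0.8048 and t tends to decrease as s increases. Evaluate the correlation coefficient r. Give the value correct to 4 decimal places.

|r| = √0.8048 = 0.8971
The association is negative, so r = −0.8971.

-0.8971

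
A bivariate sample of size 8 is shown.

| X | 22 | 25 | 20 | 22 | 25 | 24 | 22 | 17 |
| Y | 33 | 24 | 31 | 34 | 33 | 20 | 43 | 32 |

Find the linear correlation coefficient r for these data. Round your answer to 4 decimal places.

n = 8, ΣX = 177, ΣY = 250, ΣX² = 3967, ΣY² = 8144, ΣXY = 5489
nΣXY − ΣXΣY = 43912 − 44250 = -338
nΣX² − (ΣX)² = 31736 − 31329 = 407; nΣY² − (ΣY)² = 65152 − 62500 = 2652
r = -338 / √(407 × 2652) = -338 / 1038.9244 ≈ -0.3253

-0.3253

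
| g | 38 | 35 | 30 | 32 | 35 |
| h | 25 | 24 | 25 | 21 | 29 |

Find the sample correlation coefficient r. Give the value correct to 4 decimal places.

0.3116

n = 5, Σg = 170, Σh = 124, Σg² = 5818, Σh² = 3108, Σgh = 4227
nΣgh − ΣgΣh = 21135 − 21080 = 55
nΣg² − (Σg)² = 29090 − 28900 = 190; nΣh² − (Σh)² = 15540 − 15376 = 164
r = 55 / √(190 × 164) = 55 / 176.5220 ≈ 0.3116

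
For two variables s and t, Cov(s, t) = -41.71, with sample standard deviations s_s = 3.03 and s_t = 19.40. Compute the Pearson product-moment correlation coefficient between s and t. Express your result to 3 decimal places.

r = Cov(s,t) / (s_s · s_t) = -41.71 / (3.03 × 19.40)
  = -41.71 / 58.7820 ≈ -0.710

-0.710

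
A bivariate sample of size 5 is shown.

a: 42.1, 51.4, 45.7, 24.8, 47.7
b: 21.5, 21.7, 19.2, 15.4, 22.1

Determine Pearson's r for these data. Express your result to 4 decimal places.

0.8985

n = 5, Σa = 211.7, Σb = 99.9, Σa² = 9393.19, Σb² = 2027.35, Σab = 4334.06
nΣab − ΣaΣb = 21670.3 − 21148.83 = 521.47
nΣa² − (Σa)² = 46965.95 − 44816.89 = 2149.06; nΣb² − (Σb)² = 10136.75 − 9980.01 = 156.74
r = 521.47 / √(2149.06 × 156.74) = 521.47 / 580.3823 ≈ 0.8985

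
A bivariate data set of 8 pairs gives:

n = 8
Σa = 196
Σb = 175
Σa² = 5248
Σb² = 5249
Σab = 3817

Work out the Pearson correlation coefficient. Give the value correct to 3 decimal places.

-0.591

r = (nΣab − ΣaΣb) / √[(nΣa² − (Σa)²)(nΣb² − (Σb)²)]
Numerator: 8×3817 − 196×175 = -3764
Denominator: √[(41984 − 38416)(41992 − 30625)] = √[3568 × 11367] = 6368.4736
r = -3764 / 6368.4736 ≈ -0.591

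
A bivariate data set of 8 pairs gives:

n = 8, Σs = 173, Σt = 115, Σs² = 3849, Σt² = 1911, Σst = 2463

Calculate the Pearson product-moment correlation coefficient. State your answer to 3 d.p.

-0.143

r = (nΣst − ΣsΣt) / √[(nΣs² − (Σs)²)(nΣt² − (Σt)²)]
Numerator: 8×2463 − 173×115 = -191
Denominator: √[(30792 − 29929)(15288 − 13225)] = √[863 × 2063] = 1334.3047
r = -191 / 1334.3047 ≈ -0.143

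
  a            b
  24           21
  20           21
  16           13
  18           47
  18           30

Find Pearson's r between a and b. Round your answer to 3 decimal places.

n = 5, Σa = 96, Σb = 132, Σa² = 1880, Σb² = 4160, Σab = 2518
nΣab − ΣaΣb = 12590 − 12672 = -82
nΣa² − (Σa)² = 9400 − 9216 = 184; nΣb² − (Σb)² = 20800 − 17424 = 3376
r = -82 / √(184 × 3376) = -82 / 788.1523 ≈ -0.104

-0.104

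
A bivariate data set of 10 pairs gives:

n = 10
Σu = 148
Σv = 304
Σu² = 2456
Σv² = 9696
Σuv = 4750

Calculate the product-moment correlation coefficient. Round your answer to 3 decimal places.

r = (nΣuv − ΣuΣv) / √[(nΣu² − (Σu)²)(nΣv² − (Σv)²)]
Numerator: 10×4750 − 148×304 = 2508
Denominator: √[(24560 − 21904)(96960 − 92416)] = √[2656 × 4544] = 3474.0271
r = 2508 / 3474.0271 ≈ 0.722

0.722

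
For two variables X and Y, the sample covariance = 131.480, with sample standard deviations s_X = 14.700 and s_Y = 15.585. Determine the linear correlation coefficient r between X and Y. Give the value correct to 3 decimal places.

r = Cov(X,Y) / (s_X · s_Y) = 131.480 / (14.700 × 15.585)
  = 131.480 / 229.0995 ≈ 0.574

0.574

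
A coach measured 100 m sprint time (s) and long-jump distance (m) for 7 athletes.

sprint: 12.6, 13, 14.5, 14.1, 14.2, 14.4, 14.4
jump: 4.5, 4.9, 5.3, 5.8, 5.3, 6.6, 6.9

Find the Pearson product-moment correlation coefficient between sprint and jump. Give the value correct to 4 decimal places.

0.7436

n = 7, Σx = 97.2, Σy = 39.3, Σx² = 1353.18, Σy² = 225.25, Σxy = 548.69
nΣxy − ΣxΣy = 3840.83 − 3819.96 = 20.87
nΣx² − (Σx)² = 9472.26 − 9447.84 = 24.42; nΣy² − (Σy)² = 1576.75 − 1544.49 = 32.26
r = 20.87 / √(24.42 × 32.26) = 20.87 / 28.0676 ≈ 0.7436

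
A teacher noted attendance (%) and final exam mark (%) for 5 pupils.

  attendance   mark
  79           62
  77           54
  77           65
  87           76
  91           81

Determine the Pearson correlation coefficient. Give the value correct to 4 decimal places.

0.9325

n = 5, Σx = 411, Σy = 338, Σx² = 33949, Σy² = 23322, Σxy = 28044
nΣxy − ΣxΣy = 140220 − 138918 = 1302
nΣx² − (Σx)² = 169745 − 168921 = 824; nΣy² − (Σy)² = 116610 − 114244 = 2366
r = 1302 / √(824 × 2366) = 1302 / 1396.2750 ≈ 0.9325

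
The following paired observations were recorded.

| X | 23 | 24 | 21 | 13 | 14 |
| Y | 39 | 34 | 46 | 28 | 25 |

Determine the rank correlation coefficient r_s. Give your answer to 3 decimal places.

0.500

Rank X: 4, 5, 3, 1, 2
Rank Y: 4, 3, 5, 2, 1
d = rank(X) − rank(Y): 0, 2, -2, -1, 1; Σd² = 10
ρ = 1 − 6Σd² / [n(n²−1)] = 1 − 6×10 / (5×24) = 1 − 60/120 ≈ 0.500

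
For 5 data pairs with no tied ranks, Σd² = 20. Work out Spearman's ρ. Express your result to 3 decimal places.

ρ = 1 − 6Σd² / [n(n²−1)] = 1 − 6×20 / (5×24)
  = 1 − 120/120 = 1 − 1.0000 ≈ 0.000

0.000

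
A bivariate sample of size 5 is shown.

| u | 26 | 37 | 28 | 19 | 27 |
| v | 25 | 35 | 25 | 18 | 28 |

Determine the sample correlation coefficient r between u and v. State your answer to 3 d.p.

n = 5, Σu = 137, Σv = 131, Σu² = 3919, Σv² = 3583, Σuv = 3743
nΣuv − ΣuΣv = 18715 − 17947 = 768
nΣu² − (Σu)² = 19595 − 18769 = 826; nΣv² − (Σv)² = 17915 − 17161 = 754
r = 768 / √(826 × 754) = 768 / 789.1793 ≈ 0.973

0.973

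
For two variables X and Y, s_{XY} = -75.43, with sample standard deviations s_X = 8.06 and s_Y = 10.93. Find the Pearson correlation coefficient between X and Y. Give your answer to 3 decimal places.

r = Cov(X,Y) / (s_X · s_Y) = -75.43 / (8.06 × 10.93)
  = -75.43 / 88.0958 ≈ -0.856

-0.856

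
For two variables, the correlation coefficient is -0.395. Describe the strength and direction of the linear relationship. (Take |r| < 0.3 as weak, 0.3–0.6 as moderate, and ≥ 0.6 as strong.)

r = -0.395 < 0 so the relationship is negative.
|r| = 0.395, which falls in the moderate range.

moderate negative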